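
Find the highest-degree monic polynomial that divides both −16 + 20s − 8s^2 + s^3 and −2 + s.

−2 + s

Euclidean algorithm in ℚ[s]:
  s^3 − 8s^2 + 20s − 16 = (s^2 − 6s + 8)(s − 2) + (0)
The last nonzero remainder s − 2 is already monic.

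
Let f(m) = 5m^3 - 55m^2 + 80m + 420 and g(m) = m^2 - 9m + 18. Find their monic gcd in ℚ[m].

m - 6

Apply the Euclidean algorithm:
  5m^3 - 55m^2 + 80m + 420 = (5m - 10)(m^2 - 9m + 18) + (-100m + 600)
  m^2 - 9m + 18 = (-(1/100)m + 3/100)(-100m + 600) + (0)
Last nonzero remainder: -100m + 600. Dividing through by -100 gives the monic gcd m - 6.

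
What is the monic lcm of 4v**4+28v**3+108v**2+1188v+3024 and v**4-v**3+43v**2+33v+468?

Apply the Euclidean algorithm:
  4v**4+28v**3+108v**2+1188v+3024 = (4)(v**4-v**3+43v**2+33v+468) + (32v**3-64v**2+1056v+1152)
  v**4-v**3+43v**2+33v+468 = ((1/32)v+1/32)(32v**3-64v**2+1056v+1152) + (12v**2-36v+432)
  32v**3-64v**2+1056v+1152 = ((8/3)v+8/3)(12v**2-36v+432) + (0)
Last nonzero remainder: 12v**2-36v+432. Dividing through by 12 gives the monic gcd v**2-3v+36.
Then lcm(f, g) = f·g / gcd(f, g); expanding and making the result monic gives the answer.

v**6+9v**5+54v**4+442v**3+1701v**2+5373v+9828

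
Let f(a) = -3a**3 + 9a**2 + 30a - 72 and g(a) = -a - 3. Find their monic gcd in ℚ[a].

Apply the Euclidean algorithm:
  -3a**3 + 9a**2 + 30a - 72 = (3a**2 - 18a + 24)(-a - 3) + (0)
Last nonzero remainder: -a - 3. Dividing through by -1 gives the monic gcd a + 3.

a + 3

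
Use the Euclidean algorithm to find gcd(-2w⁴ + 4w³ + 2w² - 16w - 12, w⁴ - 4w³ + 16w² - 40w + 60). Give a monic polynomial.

By polynomial division,
  -2w⁴ + 4w³ + 2w² - 16w - 12 = (-2)(w⁴ - 4w³ + 16w² - 40w + 60) + (-4w³ + 34w² - 96w + 108)
  w⁴ - 4w³ + 16w² - 40w + 60 = (-(1/4)w - 9/8)(-4w³ + 34w² - 96w + 108) + ((121/4)w² - 121w + 363/2)
  -4w³ + 34w² - 96w + 108 = (-(16/121)w + 72/121)((121/4)w² - 121w + 363/2) + (0)
Last nonzero remainder: (121/4)w² - 121w + 363/2. Dividing through by 121/4 gives the monic gcd w² - 4w + 6.

w² - 4w + 6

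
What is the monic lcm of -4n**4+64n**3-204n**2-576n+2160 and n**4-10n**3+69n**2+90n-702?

n**6-26n**5+289n**4-1614n**3+1998n**2+16632n-42120

Apply the Euclidean algorithm:
  -4n**4+64n**3-204n**2-576n+2160 = (-4)(n**4-10n**3+69n**2+90n-702) + (24n**3+72n**2-216n-648)
  n**4-10n**3+69n**2+90n-702 = ((1/24)n-13/24)(24n**3+72n**2-216n-648) + (117n**2-1053)
  24n**3+72n**2-216n-648 = ((8/39)n+8/13)(117n**2-1053) + (0)
Last nonzero remainder: 117n**2-1053. Dividing through by 117 gives the monic gcd n**2-9.
Then lcm(f, g) = f·g / gcd(f, g); expanding and making the result monic gives the answer.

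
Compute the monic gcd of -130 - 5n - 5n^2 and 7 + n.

Apply the Euclidean algorithm:
  -5n^2 - 5n - 130 = (-5n + 30)(n + 7) + (-340)
  n + 7 = (-(1/340)n - 7/340)(-340) + (0)
The last nonzero remainder is the constant -340, so the polynomials are coprime and gcd = 1.

1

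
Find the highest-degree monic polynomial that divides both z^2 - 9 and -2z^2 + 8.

1

Repeated division with remainder:
  z^2 - 9 = (-1/2)(-2z^2 + 8) + (-5)
  -2z^2 + 8 = ((2/5)z^2 - 8/5)(-5) + (0)
The last nonzero remainder is the constant -5, so the polynomials are coprime and gcd = 1.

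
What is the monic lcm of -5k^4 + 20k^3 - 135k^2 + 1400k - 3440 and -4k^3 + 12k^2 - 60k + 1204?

k^5 - 11k^4 + 55k^3 - 469k^2 + 2648k - 4816

By polynomial division,
  -5k^4 + 20k^3 - 135k^2 + 1400k - 3440 = ((5/4)k - 5/4)(-4k^3 + 12k^2 - 60k + 1204) + (-45k^2 - 180k - 1935)
  -4k^3 + 12k^2 - 60k + 1204 = ((4/45)k - 28/45)(-45k^2 - 180k - 1935) + (0)
Last nonzero remainder: -45k^2 - 180k - 1935. Dividing through by -45 gives the monic gcd k^2 + 4k + 43.
Then lcm(f, g) = f·g / gcd(f, g); expanding and making the result monic gives the answer.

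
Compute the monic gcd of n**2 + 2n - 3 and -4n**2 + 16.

1

Repeated division with remainder:
  n**2 + 2n - 3 = (-1/4)(-4n**2 + 16) + (2n + 1)
  -4n**2 + 16 = (-2n + 1)(2n + 1) + (15)
  2n + 1 = ((2/15)n + 1/15)(15) + (0)
The last nonzero remainder is the constant 15, so the polynomials are coprime and gcd = 1.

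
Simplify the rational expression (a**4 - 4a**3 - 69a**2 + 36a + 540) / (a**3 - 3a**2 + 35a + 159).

(a**3 - 7a**2 - 48a + 180)/(a**2 - 6a + 53)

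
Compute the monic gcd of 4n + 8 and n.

1

Euclidean algorithm in ℚ[n]:
  4n + 8 = (4)(n) + (8)
  n = ((1/8)n)(8) + (0)
The last nonzero remainder is the constant 8, so the polynomials are coprime and gcd = 1.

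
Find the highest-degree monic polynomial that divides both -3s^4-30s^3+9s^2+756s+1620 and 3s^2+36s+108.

s^2+12s+36

Euclidean algorithm in ℚ[s]:
  -3s^4-30s^3+9s^2+756s+1620 = (-s^2+2s+15)(3s^2+36s+108) + (0)
Last nonzero remainder: 3s^2+36s+108. Dividing through by 3 gives the monic gcd s^2+12s+36.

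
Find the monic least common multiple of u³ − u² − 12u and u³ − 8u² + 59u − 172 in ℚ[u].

u⁵ − 5u⁴ + 35u³ + 5u² − 516u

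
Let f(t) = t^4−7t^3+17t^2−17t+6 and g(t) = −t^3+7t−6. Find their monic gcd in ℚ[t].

Euclidean algorithm in ℚ[t]:
  t^4−7t^3+17t^2−17t+6 = (−t+7)(−t^3+7t−6) + (24t^2−72t+48)
  −t^3+7t−6 = (−(1/24)t−1/8)(24t^2−72t+48) + (0)
Last nonzero remainder: 24t^2−72t+48. Dividing through by 24 gives the monic gcd t^2−3t+2.

t^2−3t+2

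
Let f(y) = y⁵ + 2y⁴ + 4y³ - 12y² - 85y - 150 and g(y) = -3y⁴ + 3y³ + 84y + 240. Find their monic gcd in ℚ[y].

By polynomial division,
  y⁵ + 2y⁴ + 4y³ - 12y² - 85y - 150 = (-(1/3)y - 1)(-3y⁴ + 3y³ + 84y + 240) + (7y³ + 16y² + 79y + 90)
  -3y⁴ + 3y³ + 84y + 240 = (-(3/7)y + 69/49)(7y³ + 16y² + 79y + 90) + ((555/49)y² + (555/49)y + 5550/49)
  7y³ + 16y² + 79y + 90 = ((343/555)y + 147/185)((555/49)y² + (555/49)y + 5550/49) + (0)
Last nonzero remainder: (555/49)y² + (555/49)y + 5550/49. Dividing through by 555/49 gives the monic gcd y² + y + 10.

y² + y + 10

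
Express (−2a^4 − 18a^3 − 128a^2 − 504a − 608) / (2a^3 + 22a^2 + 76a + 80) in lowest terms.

Apply the Euclidean algorithm:
  −2a^4 − 18a^3 − 128a^2 − 504a − 608 = (−a + 2)(2a^3 + 22a^2 + 76a + 80) + (−96a^2 − 576a − 768)
  2a^3 + 22a^2 + 76a + 80 = (−(1/48)a − 5/48)(−96a^2 − 576a − 768) + (0)
Last nonzero remainder: −96a^2 − 576a − 768. Dividing through by −96 gives the monic gcd a^2 + 6a + 8.
Cancel a^2 + 6a + 8 from numerator and denominator to get the reduced form.

(−a^2 − 3a − 38)/(a + 5)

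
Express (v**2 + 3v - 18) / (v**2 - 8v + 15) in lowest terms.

(v + 6)/(v - 5)

Euclidean algorithm in ℚ[v]:
  v**2 + 3v - 18 = (v**2 - 8v + 15) + (11v - 33)
  v**2 - 8v + 15 = ((1/11)v - 5/11)(11v - 33) + (0)
Last nonzero remainder: 11v - 33. Dividing through by 11 gives the monic gcd v - 3.
Cancel v - 3 from numerator and denominator to get the reduced form.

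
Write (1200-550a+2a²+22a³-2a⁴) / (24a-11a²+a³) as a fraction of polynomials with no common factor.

By polynomial division,
  -2a⁴+22a³+2a²-550a+1200 = (-2a)(a³-11a²+24a) + (50a²-550a+1200)
  a³-11a²+24a = ((1/50)a)(50a²-550a+1200) + (0)
Last nonzero remainder: 50a²-550a+1200. Dividing through by 50 gives the monic gcd a²-11a+24.
Cancel a²-11a+24 from numerator and denominator to get the reduced form.

(50-2a²)/(a)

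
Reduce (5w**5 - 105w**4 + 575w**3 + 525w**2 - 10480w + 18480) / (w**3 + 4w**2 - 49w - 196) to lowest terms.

By polynomial division,
  5w**5 - 105w**4 + 575w**3 + 525w**2 - 10480w + 18480 = (5w**2 - 125w + 1320)(w**3 + 4w**2 - 49w - 196) + (-9900w**2 + 29700w + 277200)
  w**3 + 4w**2 - 49w - 196 = (-(1/9900)w - 7/9900)(-9900w**2 + 29700w + 277200) + (0)
Last nonzero remainder: -9900w**2 + 29700w + 277200. Dividing through by -9900 gives the monic gcd w**2 - 3w - 28.
Cancel w**2 - 3w - 28 from numerator and denominator to get the reduced form.

(5w**3 - 90w**2 + 445w - 660)/(w + 7)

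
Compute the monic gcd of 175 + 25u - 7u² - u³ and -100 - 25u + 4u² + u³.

-25 + u²

Repeated division with remainder:
  -u³ - 7u² + 25u + 175 = (-1)(u³ + 4u² - 25u - 100) + (-3u² + 75)
  u³ + 4u² - 25u - 100 = (-(1/3)u - 4/3)(-3u² + 75) + (0)
Last nonzero remainder: -3u² + 75. Dividing through by -3 gives the monic gcd u² - 25.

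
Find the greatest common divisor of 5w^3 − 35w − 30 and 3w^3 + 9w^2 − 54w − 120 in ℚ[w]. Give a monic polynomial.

By polynomial division,
  5w^3 − 35w − 30 = (5/3)(3w^3 + 9w^2 − 54w − 120) + (−15w^2 + 55w + 170)
  3w^3 + 9w^2 − 54w − 120 = (−(1/5)w − 4/3)(−15w^2 + 55w + 170) + ((160/3)w + 320/3)
  −15w^2 + 55w + 170 = (−(9/32)w + 51/32)((160/3)w + 320/3) + (0)
Last nonzero remainder: (160/3)w + 320/3. Dividing through by 160/3 gives the monic gcd w + 2.

w + 2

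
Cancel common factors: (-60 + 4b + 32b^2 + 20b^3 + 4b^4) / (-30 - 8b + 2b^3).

(-6 + 4b + 2b^2)/(-3 + b)

Euclidean algorithm in ℚ[b]:
  4b^4 + 20b^3 + 32b^2 + 4b - 60 = (2b + 10)(2b^3 - 8b - 30) + (48b^2 + 144b + 240)
  2b^3 - 8b - 30 = ((1/24)b - 1/8)(48b^2 + 144b + 240) + (0)
Last nonzero remainder: 48b^2 + 144b + 240. Dividing through by 48 gives the monic gcd b^2 + 3b + 5.
Cancel b^2 + 3b + 5 from numerator and denominator to get the reduced form.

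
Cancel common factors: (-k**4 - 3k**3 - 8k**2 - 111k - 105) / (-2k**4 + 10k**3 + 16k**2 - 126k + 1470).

By polynomial division,
  -k**4 - 3k**3 - 8k**2 - 111k - 105 = (1/2)(-2k**4 + 10k**3 + 16k**2 - 126k + 1470) + (-8k**3 - 16k**2 - 48k - 840)
  -2k**4 + 10k**3 + 16k**2 - 126k + 1470 = ((1/4)k - 7/4)(-8k**3 - 16k**2 - 48k - 840) + (0)
Last nonzero remainder: -8k**3 - 16k**2 - 48k - 840. Dividing through by -8 gives the monic gcd k**3 + 2k**2 + 6k + 105.
Cancel k**3 + 2k**2 + 6k + 105 from numerator and denominator to get the reduced form.

(k + 1)/(2k - 14)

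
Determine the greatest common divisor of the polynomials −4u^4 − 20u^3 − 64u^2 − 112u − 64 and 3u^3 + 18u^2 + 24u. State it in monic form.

Apply the Euclidean algorithm:
  −4u^4 − 20u^3 − 64u^2 − 112u − 64 = (−(4/3)u + 4/3)(3u^3 + 18u^2 + 24u) + (−56u^2 − 144u − 64)
  3u^3 + 18u^2 + 24u = (−(3/56)u − 9/49)(−56u^2 − 144u − 64) + (−(288/49)u − 576/49)
  −56u^2 − 144u − 64 = ((343/36)u + 49/9)(−(288/49)u − 576/49) + (0)
Last nonzero remainder: −(288/49)u − 576/49. Dividing through by −288/49 gives the monic gcd u + 2.

u + 2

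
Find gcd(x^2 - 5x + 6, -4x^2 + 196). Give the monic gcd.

Euclidean algorithm in ℚ[x]:
  x^2 - 5x + 6 = (-1/4)(-4x^2 + 196) + (-5x + 55)
  -4x^2 + 196 = ((4/5)x + 44/5)(-5x + 55) + (-288)
  -5x + 55 = ((5/288)x - 55/288)(-288) + (0)
The last nonzero remainder is the constant -288, so the polynomials are coprime and gcd = 1.

1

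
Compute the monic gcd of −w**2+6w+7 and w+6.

1

Apply the Euclidean algorithm:
  −w**2+6w+7 = (−w+12)(w+6) + (−65)
  w+6 = (−(1/65)w−6/65)(−65) + (0)
The last nonzero remainder is the constant −65, so the polynomials are coprime and gcd = 1.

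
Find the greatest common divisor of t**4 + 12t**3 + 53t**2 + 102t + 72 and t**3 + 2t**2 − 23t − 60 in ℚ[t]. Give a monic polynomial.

t**2 + 7t + 12

By polynomial division,
  t**4 + 12t**3 + 53t**2 + 102t + 72 = (t + 10)(t**3 + 2t**2 − 23t − 60) + (56t**2 + 392t + 672)
  t**3 + 2t**2 − 23t − 60 = ((1/56)t − 5/56)(56t**2 + 392t + 672) + (0)
Last nonzero remainder: 56t**2 + 392t + 672. Dividing through by 56 gives the monic gcd t**2 + 7t + 12.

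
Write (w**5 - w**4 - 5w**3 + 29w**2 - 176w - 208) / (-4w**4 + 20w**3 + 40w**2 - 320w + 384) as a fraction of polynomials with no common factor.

(-w**3 + w**2 - 11w - 13)/(4w**2 - 20w + 24)

Apply the Euclidean algorithm:
  w**5 - w**4 - 5w**3 + 29w**2 - 176w - 208 = (-(1/4)w - 1)(-4w**4 + 20w**3 + 40w**2 - 320w + 384) + (25w**3 - 11w**2 - 400w + 176)
  -4w**4 + 20w**3 + 40w**2 - 320w + 384 = (-(4/25)w + 456/625)(25w**3 - 11w**2 - 400w + 176) + (-(9984/625)w**2 + 159744/625)
  25w**3 - 11w**2 - 400w + 176 = (-(15625/9984)w + 6875/9984)(-(9984/625)w**2 + 159744/625) + (0)
Last nonzero remainder: -(9984/625)w**2 + 159744/625. Dividing through by -9984/625 gives the monic gcd w**2 - 16.
Cancel w**2 - 16 from numerator and denominator to get the reduced form.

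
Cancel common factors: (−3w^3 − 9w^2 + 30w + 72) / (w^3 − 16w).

Apply the Euclidean algorithm:
  −3w^3 − 9w^2 + 30w + 72 = (−3)(w^3 − 16w) + (−9w^2 − 18w + 72)
  w^3 − 16w = (−(1/9)w + 2/9)(−9w^2 − 18w + 72) + (−4w − 16)
  −9w^2 − 18w + 72 = ((9/4)w − 9/2)(−4w − 16) + (0)
Last nonzero remainder: −4w − 16. Dividing through by −4 gives the monic gcd w + 4.
Cancel w + 4 from numerator and denominator to get the reduced form.

(−3w^2 + 3w + 18)/(w^2 − 4w)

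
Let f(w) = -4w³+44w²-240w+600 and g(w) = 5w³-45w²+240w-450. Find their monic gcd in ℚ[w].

w²-6w+30

Repeated division with remainder:
  -4w³+44w²-240w+600 = (-4/5)(5w³-45w²+240w-450) + (8w²-48w+240)
  5w³-45w²+240w-450 = ((5/8)w-15/8)(8w²-48w+240) + (0)
Last nonzero remainder: 8w²-48w+240. Dividing through by 8 gives the monic gcd w²-6w+30.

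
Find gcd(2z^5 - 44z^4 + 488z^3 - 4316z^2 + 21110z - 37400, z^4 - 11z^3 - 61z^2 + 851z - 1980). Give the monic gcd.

z^3 - 20z^2 + 119z - 220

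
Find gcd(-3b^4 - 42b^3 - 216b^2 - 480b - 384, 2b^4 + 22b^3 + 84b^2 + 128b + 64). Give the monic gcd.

Euclidean algorithm in ℚ[b]:
  -3b^4 - 42b^3 - 216b^2 - 480b - 384 = (-3/2)(2b^4 + 22b^3 + 84b^2 + 128b + 64) + (-9b^3 - 90b^2 - 288b - 288)
  2b^4 + 22b^3 + 84b^2 + 128b + 64 = (-(2/9)b - 2/9)(-9b^3 - 90b^2 - 288b - 288) + (0)
Last nonzero remainder: -9b^3 - 90b^2 - 288b - 288. Dividing through by -9 gives the monic gcd b^3 + 10b^2 + 32b + 32.

b^3 + 10b^2 + 32b + 32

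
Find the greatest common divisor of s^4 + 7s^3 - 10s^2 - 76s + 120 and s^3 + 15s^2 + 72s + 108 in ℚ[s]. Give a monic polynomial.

s + 6

Apply the Euclidean algorithm:
  s^4 + 7s^3 - 10s^2 - 76s + 120 = (s - 8)(s^3 + 15s^2 + 72s + 108) + (38s^2 + 392s + 984)
  s^3 + 15s^2 + 72s + 108 = ((1/38)s + 89/722)(38s^2 + 392s + 984) + (-(800/361)s - 4800/361)
  38s^2 + 392s + 984 = (-(6859/400)s - 14801/200)(-(800/361)s - 4800/361) + (0)
Last nonzero remainder: -(800/361)s - 4800/361. Dividing through by -800/361 gives the monic gcd s + 6.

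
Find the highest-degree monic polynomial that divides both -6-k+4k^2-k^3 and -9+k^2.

By polynomial division,
  -k^3+4k^2-k-6 = (-k+4)(k^2-9) + (-10k+30)
  k^2-9 = (-(1/10)k-3/10)(-10k+30) + (0)
Last nonzero remainder: -10k+30. Dividing through by -10 gives the monic gcd k-3.

-3+k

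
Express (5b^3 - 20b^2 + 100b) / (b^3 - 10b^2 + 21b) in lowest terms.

(5b^2 - 20b + 100)/(b^2 - 10b + 21)

Apply the Euclidean algorithm:
  5b^3 - 20b^2 + 100b = (5)(b^3 - 10b^2 + 21b) + (30b^2 - 5b)
  b^3 - 10b^2 + 21b = ((1/30)b - 59/180)(30b^2 - 5b) + ((697/36)b)
  30b^2 - 5b = ((1080/697)b - 180/697)((697/36)b) + (0)
Last nonzero remainder: (697/36)b. Dividing through by 697/36 gives the monic gcd b.
Cancel b from numerator and denominator to get the reduced form.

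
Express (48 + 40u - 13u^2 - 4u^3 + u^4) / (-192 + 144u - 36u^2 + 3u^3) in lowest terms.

Euclidean algorithm in ℚ[u]:
  u^4 - 4u^3 - 13u^2 + 40u + 48 = ((1/3)u + 8/3)(3u^3 - 36u^2 + 144u - 192) + (35u^2 - 280u + 560)
  3u^3 - 36u^2 + 144u - 192 = ((3/35)u - 12/35)(35u^2 - 280u + 560) + (0)
Last nonzero remainder: 35u^2 - 280u + 560. Dividing through by 35 gives the monic gcd u^2 - 8u + 16.
Cancel u^2 - 8u + 16 from numerator and denominator to get the reduced form.

(3 + 4u + u^2)/(-12 + 3u)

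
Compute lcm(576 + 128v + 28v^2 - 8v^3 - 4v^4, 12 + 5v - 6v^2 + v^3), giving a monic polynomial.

432 + 384v - 59v^2 - 24v^3 - 14v^4 + v^6

Euclidean algorithm in ℚ[v]:
  -4v^4 - 8v^3 + 28v^2 + 128v + 576 = (-4v - 32)(v^3 - 6v^2 + 5v + 12) + (-144v^2 + 336v + 960)
  v^3 - 6v^2 + 5v + 12 = (-(1/144)v + 11/432)(-144v^2 + 336v + 960) + ((28/9)v - 112/9)
  -144v^2 + 336v + 960 = (-(324/7)v - 540/7)((28/9)v - 112/9) + (0)
Last nonzero remainder: (28/9)v - 112/9. Dividing through by 28/9 gives the monic gcd v - 4.
Then lcm(f, g) = f·g / gcd(f, g); expanding and making the result monic gives the answer.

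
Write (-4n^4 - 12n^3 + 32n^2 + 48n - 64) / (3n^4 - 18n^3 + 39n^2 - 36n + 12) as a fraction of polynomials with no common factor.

Repeated division with remainder:
  -4n^4 - 12n^3 + 32n^2 + 48n - 64 = (-4/3)(3n^4 - 18n^3 + 39n^2 - 36n + 12) + (-36n^3 + 84n^2 - 48)
  3n^4 - 18n^3 + 39n^2 - 36n + 12 = (-(1/12)n + 11/36)(-36n^3 + 84n^2 - 48) + ((40/3)n^2 - 40n + 80/3)
  -36n^3 + 84n^2 - 48 = (-(27/10)n - 9/5)((40/3)n^2 - 40n + 80/3) + (0)
Last nonzero remainder: (40/3)n^2 - 40n + 80/3. Dividing through by 40/3 gives the monic gcd n^2 - 3n + 2.
Cancel n^2 - 3n + 2 from numerator and denominator to get the reduced form.

(-4n^2 - 24n - 32)/(3n^2 - 9n + 6)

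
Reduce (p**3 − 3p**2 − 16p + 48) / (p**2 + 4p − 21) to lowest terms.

Euclidean algorithm in ℚ[p]:
  p**3 − 3p**2 − 16p + 48 = (p − 7)(p**2 + 4p − 21) + (33p − 99)
  p**2 + 4p − 21 = ((1/33)p + 7/33)(33p − 99) + (0)
Last nonzero remainder: 33p − 99. Dividing through by 33 gives the monic gcd p − 3.
Cancel p − 3 from numerator and denominator to get the reduced form.

(p**2 − 16)/(p + 7)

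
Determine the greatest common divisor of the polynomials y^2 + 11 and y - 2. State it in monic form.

1

Apply the Euclidean algorithm:
  y^2 + 11 = (y + 2)(y - 2) + (15)
  y - 2 = ((1/15)y - 2/15)(15) + (0)
The last nonzero remainder is the constant 15, so the polynomials are coprime and gcd = 1.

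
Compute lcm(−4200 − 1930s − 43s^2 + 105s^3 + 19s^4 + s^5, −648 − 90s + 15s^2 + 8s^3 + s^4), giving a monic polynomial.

−113400 − 77310s − 16941s^2 + 647s^3 + 1100s^4 + 246s^5 + 25s^6 + s^7

Repeated division with remainder:
  s^5 + 19s^4 + 105s^3 − 43s^2 − 1930s − 4200 = (s + 11)(s^4 + 8s^3 + 15s^2 − 90s − 648) + (2s^3 − 118s^2 − 292s + 2928)
  s^4 + 8s^3 + 15s^2 − 90s − 648 = ((1/2)s + 67/2)(2s^3 − 118s^2 − 292s + 2928) + (4114s^2 + 8228s − 98736)
  2s^3 − 118s^2 − 292s + 2928 = ((1/2057)s − 61/2057)(4114s^2 + 8228s − 98736) + (0)
Last nonzero remainder: 4114s^2 + 8228s − 98736. Dividing through by 4114 gives the monic gcd s^2 + 2s − 24.
Then lcm(f, g) = f·g / gcd(f, g); expanding and making the result monic gives the answer.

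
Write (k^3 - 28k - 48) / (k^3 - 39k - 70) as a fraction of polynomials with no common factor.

Repeated division with remainder:
  k^3 - 28k - 48 = (k^3 - 39k - 70) + (11k + 22)
  k^3 - 39k - 70 = ((1/11)k^2 - (2/11)k - 35/11)(11k + 22) + (0)
Last nonzero remainder: 11k + 22. Dividing through by 11 gives the monic gcd k + 2.
Cancel k + 2 from numerator and denominator to get the reduced form.

(k^2 - 2k - 24)/(k^2 - 2k - 35)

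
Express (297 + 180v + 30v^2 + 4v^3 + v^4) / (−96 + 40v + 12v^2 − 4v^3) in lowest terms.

(−99 − 27v − v^2 − v^3)/(32 − 24v + 4v^2)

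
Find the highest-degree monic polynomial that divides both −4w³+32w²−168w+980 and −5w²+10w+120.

1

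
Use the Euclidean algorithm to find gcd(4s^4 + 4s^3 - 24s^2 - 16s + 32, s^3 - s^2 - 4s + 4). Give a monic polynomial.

s^3 - s^2 - 4s + 4

Euclidean algorithm in ℚ[s]:
  4s^4 + 4s^3 - 24s^2 - 16s + 32 = (4s + 8)(s^3 - s^2 - 4s + 4) + (0)
The last nonzero remainder s^3 - s^2 - 4s + 4 is already monic.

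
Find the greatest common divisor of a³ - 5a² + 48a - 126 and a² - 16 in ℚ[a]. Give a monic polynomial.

1

By polynomial division,
  a³ - 5a² + 48a - 126 = (a - 5)(a² - 16) + (64a - 206)
  a² - 16 = ((1/64)a + 103/2048)(64a - 206) + (-5775/1024)
  64a - 206 = (-(65536/5775)a + 210944/5775)(-5775/1024) + (0)
The last nonzero remainder is the constant -5775/1024, so the polynomials are coprime and gcd = 1.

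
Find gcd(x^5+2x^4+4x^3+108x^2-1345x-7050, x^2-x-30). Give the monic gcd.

x^2-x-30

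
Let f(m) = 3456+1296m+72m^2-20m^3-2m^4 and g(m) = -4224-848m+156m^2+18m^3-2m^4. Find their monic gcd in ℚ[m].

-48-2m+m^2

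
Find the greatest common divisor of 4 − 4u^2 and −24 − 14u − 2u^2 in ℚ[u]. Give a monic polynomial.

1

Repeated division with remainder:
  −4u^2 + 4 = (2)(−2u^2 − 14u − 24) + (28u + 52)
  −2u^2 − 14u − 24 = (−(1/14)u − 18/49)(28u + 52) + (−240/49)
  28u + 52 = (−(343/60)u − 637/60)(−240/49) + (0)
The last nonzero remainder is the constant −240/49, so the polynomials are coprime and gcd = 1.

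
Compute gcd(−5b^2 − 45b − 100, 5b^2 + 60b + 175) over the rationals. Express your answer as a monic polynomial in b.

Repeated division with remainder:
  −5b^2 − 45b − 100 = (−1)(5b^2 + 60b + 175) + (15b + 75)
  5b^2 + 60b + 175 = ((1/3)b + 7/3)(15b + 75) + (0)
Last nonzero remainder: 15b + 75. Dividing through by 15 gives the monic gcd b + 5.

b + 5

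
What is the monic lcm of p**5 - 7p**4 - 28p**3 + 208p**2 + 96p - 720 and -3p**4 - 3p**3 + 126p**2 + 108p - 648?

p**7 + 2p**6 - 73p**5 - 170p**4 + 1464p**3 + 3888p**2 - 4752p - 12960

Repeated division with remainder:
  p**5 - 7p**4 - 28p**3 + 208p**2 + 96p - 720 = (-(1/3)p + 8/3)(-3p**4 - 3p**3 + 126p**2 + 108p - 648) + (22p**3 - 92p**2 - 408p + 1008)
  -3p**4 - 3p**3 + 126p**2 + 108p - 648 = (-(3/22)p - 171/242)(22p**3 - 92p**2 - 408p + 1008) + ((648/121)p**2 - (5184/121)p + 7776/121)
  22p**3 - 92p**2 - 408p + 1008 = ((1331/324)p + 847/54)((648/121)p**2 - (5184/121)p + 7776/121) + (0)
Last nonzero remainder: (648/121)p**2 - (5184/121)p + 7776/121. Dividing through by 648/121 gives the monic gcd p**2 - 8p + 12.
Then lcm(f, g) = f·g / gcd(f, g); expanding and making the result monic gives the answer.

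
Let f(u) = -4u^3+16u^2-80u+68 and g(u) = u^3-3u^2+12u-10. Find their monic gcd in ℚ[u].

u-1

Apply the Euclidean algorithm:
  -4u^3+16u^2-80u+68 = (-4)(u^3-3u^2+12u-10) + (4u^2-32u+28)
  u^3-3u^2+12u-10 = ((1/4)u+5/4)(4u^2-32u+28) + (45u-45)
  4u^2-32u+28 = ((4/45)u-28/45)(45u-45) + (0)
Last nonzero remainder: 45u-45. Dividing through by 45 gives the monic gcd u-1.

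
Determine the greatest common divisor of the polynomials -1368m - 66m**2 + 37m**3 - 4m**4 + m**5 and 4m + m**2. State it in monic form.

Euclidean algorithm in ℚ[m]:
  m**5 - 4m**4 + 37m**3 - 66m**2 - 1368m = (m**3 - 8m**2 + 69m - 342)(m**2 + 4m) + (0)
The last nonzero remainder m**2 + 4m is already monic.

4m + m**2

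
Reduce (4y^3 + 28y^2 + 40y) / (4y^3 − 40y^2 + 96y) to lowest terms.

Repeated division with remainder:
  4y^3 + 28y^2 + 40y = (4y^3 − 40y^2 + 96y) + (68y^2 − 56y)
  4y^3 − 40y^2 + 96y = ((1/17)y − 156/289)(68y^2 − 56y) + ((19008/289)y)
  68y^2 − 56y = ((4913/4752)y − 2023/2376)((19008/289)y) + (0)
Last nonzero remainder: (19008/289)y. Dividing through by 19008/289 gives the monic gcd y.
Cancel y from numerator and denominator to get the reduced form.

(y^2 + 7y + 10)/(y^2 − 10y + 24)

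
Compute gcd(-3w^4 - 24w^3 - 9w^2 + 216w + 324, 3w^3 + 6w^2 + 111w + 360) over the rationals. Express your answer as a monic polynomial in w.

w + 3

By polynomial division,
  -3w^4 - 24w^3 - 9w^2 + 216w + 324 = (-w - 6)(3w^3 + 6w^2 + 111w + 360) + (138w^2 + 1242w + 2484)
  3w^3 + 6w^2 + 111w + 360 = ((1/46)w - 7/46)(138w^2 + 1242w + 2484) + (246w + 738)
  138w^2 + 1242w + 2484 = ((23/41)w + 138/41)(246w + 738) + (0)
Last nonzero remainder: 246w + 738. Dividing through by 246 gives the monic gcd w + 3.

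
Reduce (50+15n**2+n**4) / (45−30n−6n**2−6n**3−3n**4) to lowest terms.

By polynomial division,
  n**4+15n**2+50 = (−1/3)(−3n**4−6n**3−6n**2−30n+45) + (−2n**3+13n**2−10n+65)
  −3n**4−6n**3−6n**2−30n+45 = ((3/2)n+51/4)(−2n**3+13n**2−10n+65) + (−(627/4)n**2−3135/4)
  −2n**3+13n**2−10n+65 = ((8/627)n−52/627)(−(627/4)n**2−3135/4) + (0)
Last nonzero remainder: −(627/4)n**2−3135/4. Dividing through by −627/4 gives the monic gcd n**2+5.
Cancel n**2+5 from numerator and denominator to get the reduced form.

(−10−n**2)/(−9+6n+3n**2)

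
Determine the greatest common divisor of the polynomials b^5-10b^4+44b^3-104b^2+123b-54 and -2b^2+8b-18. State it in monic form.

b^2-4b+9

By polynomial division,
  b^5-10b^4+44b^3-104b^2+123b-54 = (-(1/2)b^3+3b^2-(11/2)b+3)(-2b^2+8b-18) + (0)
Last nonzero remainder: -2b^2+8b-18. Dividing through by -2 gives the monic gcd b^2-4b+9.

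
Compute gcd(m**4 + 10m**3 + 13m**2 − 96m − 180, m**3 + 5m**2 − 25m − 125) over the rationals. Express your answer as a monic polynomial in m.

m + 5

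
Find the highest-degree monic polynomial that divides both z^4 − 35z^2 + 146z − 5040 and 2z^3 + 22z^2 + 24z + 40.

Repeated division with remainder:
  z^4 − 35z^2 + 146z − 5040 = ((1/2)z − 11/2)(2z^3 + 22z^2 + 24z + 40) + (74z^2 + 258z − 4820)
  2z^3 + 22z^2 + 24z + 40 = ((1/37)z + 278/1369)(74z^2 + 258z − 4820) + ((139472/1369)z + 1394720/1369)
  74z^2 + 258z − 4820 = ((50653/69736)z − 329929/69736)((139472/1369)z + 1394720/1369) + (0)
Last nonzero remainder: (139472/1369)z + 1394720/1369. Dividing through by 139472/1369 gives the monic gcd z + 10.

z + 10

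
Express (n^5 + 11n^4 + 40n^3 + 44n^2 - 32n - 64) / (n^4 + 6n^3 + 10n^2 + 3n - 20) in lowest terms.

Apply the Euclidean algorithm:
  n^5 + 11n^4 + 40n^3 + 44n^2 - 32n - 64 = (n + 5)(n^4 + 6n^3 + 10n^2 + 3n - 20) + (-9n^2 - 27n + 36)
  n^4 + 6n^3 + 10n^2 + 3n - 20 = (-(1/9)n^2 - (1/3)n - 5/9)(-9n^2 - 27n + 36) + (0)
Last nonzero remainder: -9n^2 - 27n + 36. Dividing through by -9 gives the monic gcd n^2 + 3n - 4.
Cancel n^2 + 3n - 4 from numerator and denominator to get the reduced form.

(n^3 + 8n^2 + 20n + 16)/(n^2 + 3n + 5)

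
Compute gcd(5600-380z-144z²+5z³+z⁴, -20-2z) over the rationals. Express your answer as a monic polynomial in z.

10+z

By polynomial division,
  z⁴+5z³-144z²-380z+5600 = (-(1/2)z³+(5/2)z²+47z-280)(-2z-20) + (0)
Last nonzero remainder: -2z-20. Dividing through by -2 gives the monic gcd z+10.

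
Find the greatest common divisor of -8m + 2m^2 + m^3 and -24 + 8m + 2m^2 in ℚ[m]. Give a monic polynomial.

-2 + m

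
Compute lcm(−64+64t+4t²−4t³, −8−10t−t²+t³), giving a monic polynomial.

Repeated division with remainder:
  −4t³+4t²+64t−64 = (−4)(t³−t²−10t−8) + (24t−96)
  t³−t²−10t−8 = ((1/24)t²+(1/8)t+1/12)(24t−96) + (0)
Last nonzero remainder: 24t−96. Dividing through by 24 gives the monic gcd t−4.
Then lcm(f, g) = f·g / gcd(f, g); expanding and making the result monic gives the answer.

32+16t−34t²−17t³+2t⁴+t⁵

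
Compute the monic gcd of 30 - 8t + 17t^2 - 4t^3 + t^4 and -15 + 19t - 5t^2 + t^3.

Repeated division with remainder:
  t^4 - 4t^3 + 17t^2 - 8t + 30 = (t + 1)(t^3 - 5t^2 + 19t - 15) + (3t^2 - 12t + 45)
  t^3 - 5t^2 + 19t - 15 = ((1/3)t - 1/3)(3t^2 - 12t + 45) + (0)
Last nonzero remainder: 3t^2 - 12t + 45. Dividing through by 3 gives the monic gcd t^2 - 4t + 15.

15 - 4t + t^2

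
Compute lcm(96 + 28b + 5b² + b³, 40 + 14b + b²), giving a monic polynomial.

960 + 376b + 78b² + 15b³ + b⁴

Euclidean algorithm in ℚ[b]:
  b³ + 5b² + 28b + 96 = (b - 9)(b² + 14b + 40) + (114b + 456)
  b² + 14b + 40 = ((1/114)b + 5/57)(114b + 456) + (0)
Last nonzero remainder: 114b + 456. Dividing through by 114 gives the monic gcd b + 4.
Then lcm(f, g) = f·g / gcd(f, g); expanding and making the result monic gives the answer.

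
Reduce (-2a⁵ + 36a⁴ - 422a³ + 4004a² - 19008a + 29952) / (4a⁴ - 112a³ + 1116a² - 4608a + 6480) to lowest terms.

(-a³ + 9a² - 112a + 832)/(2a² - 38a + 180)

Repeated division with remainder:
  -2a⁵ + 36a⁴ - 422a³ + 4004a² - 19008a + 29952 = (-(1/2)a - 5)(4a⁴ - 112a³ + 1116a² - 4608a + 6480) + (-424a³ + 7280a² - 38808a + 62352)
  4a⁴ - 112a³ + 1116a² - 4608a + 6480 = (-(1/106)a + 287/2809)(-424a³ + 7280a² - 38808a + 62352) + ((17072/2809)a² - (153648/2809)a + 307296/2809)
  -424a³ + 7280a² - 38808a + 62352 = (-(148877/2134)a + 1216297/2134)((17072/2809)a² - (153648/2809)a + 307296/2809) + (0)
Last nonzero remainder: (17072/2809)a² - (153648/2809)a + 307296/2809. Dividing through by 17072/2809 gives the monic gcd a² - 9a + 18.
Cancel a² - 9a + 18 from numerator and denominator to get the reduced form.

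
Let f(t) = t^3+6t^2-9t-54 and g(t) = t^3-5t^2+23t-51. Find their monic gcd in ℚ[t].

t-3

Repeated division with remainder:
  t^3+6t^2-9t-54 = (t^3-5t^2+23t-51) + (11t^2-32t-3)
  t^3-5t^2+23t-51 = ((1/11)t-23/121)(11t^2-32t-3) + ((2080/121)t-6240/121)
  11t^2-32t-3 = ((1331/2080)t+121/2080)((2080/121)t-6240/121) + (0)
Last nonzero remainder: (2080/121)t-6240/121. Dividing through by 2080/121 gives the monic gcd t-3.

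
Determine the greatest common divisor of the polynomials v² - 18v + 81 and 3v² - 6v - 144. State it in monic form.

1

By polynomial division,
  v² - 18v + 81 = (1/3)(3v² - 6v - 144) + (-16v + 129)
  3v² - 6v - 144 = (-(3/16)v - 291/256)(-16v + 129) + (675/256)
  -16v + 129 = (-(4096/675)v + 11008/225)(675/256) + (0)
The last nonzero remainder is the constant 675/256, so the polynomials are coprime and gcd = 1.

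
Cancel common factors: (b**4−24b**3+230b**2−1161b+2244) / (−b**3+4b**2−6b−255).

(−b**2+15b−44)/(b+5)

Repeated division with remainder:
  b**4−24b**3+230b**2−1161b+2244 = (−b+20)(−b**3+4b**2−6b−255) + (144b**2−1296b+7344)
  −b**3+4b**2−6b−255 = (−(1/144)b−5/144)(144b**2−1296b+7344) + (0)
Last nonzero remainder: 144b**2−1296b+7344. Dividing through by 144 gives the monic gcd b**2−9b+51.
Cancel b**2−9b+51 from numerator and denominator to get the reduced form.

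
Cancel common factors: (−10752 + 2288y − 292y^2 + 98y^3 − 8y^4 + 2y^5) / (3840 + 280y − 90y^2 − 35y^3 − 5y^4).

(−84 + 10y − 2y^2)/(30 + 5y)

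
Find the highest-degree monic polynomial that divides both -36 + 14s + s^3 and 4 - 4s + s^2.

Repeated division with remainder:
  s^3 + 14s - 36 = (s + 4)(s^2 - 4s + 4) + (26s - 52)
  s^2 - 4s + 4 = ((1/26)s - 1/13)(26s - 52) + (0)
Last nonzero remainder: 26s - 52. Dividing through by 26 gives the monic gcd s - 2.

-2 + s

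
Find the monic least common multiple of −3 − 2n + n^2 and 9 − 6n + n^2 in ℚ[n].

Repeated division with remainder:
  n^2 − 2n − 3 = (n^2 − 6n + 9) + (4n − 12)
  n^2 − 6n + 9 = ((1/4)n − 3/4)(4n − 12) + (0)
Last nonzero remainder: 4n − 12. Dividing through by 4 gives the monic gcd n − 3.
Then lcm(f, g) = f·g / gcd(f, g); expanding and making the result monic gives the answer.

9 + 3n − 5n^2 + n^3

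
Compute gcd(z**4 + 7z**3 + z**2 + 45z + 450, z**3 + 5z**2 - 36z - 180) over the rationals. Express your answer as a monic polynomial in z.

z**2 + 11z + 30

Repeated division with remainder:
  z**4 + 7z**3 + z**2 + 45z + 450 = (z + 2)(z**3 + 5z**2 - 36z - 180) + (27z**2 + 297z + 810)
  z**3 + 5z**2 - 36z - 180 = ((1/27)z - 2/9)(27z**2 + 297z + 810) + (0)
Last nonzero remainder: 27z**2 + 297z + 810. Dividing through by 27 gives the monic gcd z**2 + 11z + 30.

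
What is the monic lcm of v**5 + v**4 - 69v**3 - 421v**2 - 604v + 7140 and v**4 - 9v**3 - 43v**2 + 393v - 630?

v**6 - 2v**5 - 72v**4 - 214v**3 + 659v**2 + 8952v - 21420

Apply the Euclidean algorithm:
  v**5 + v**4 - 69v**3 - 421v**2 - 604v + 7140 = (v + 10)(v**4 - 9v**3 - 43v**2 + 393v - 630) + (64v**3 - 384v**2 - 3904v + 13440)
  v**4 - 9v**3 - 43v**2 + 393v - 630 = ((1/64)v - 3/64)(64v**3 - 384v**2 - 3904v + 13440) + (0)
Last nonzero remainder: 64v**3 - 384v**2 - 3904v + 13440. Dividing through by 64 gives the monic gcd v**3 - 6v**2 - 61v + 210.
Then lcm(f, g) = f·g / gcd(f, g); expanding and making the result monic gives the answer.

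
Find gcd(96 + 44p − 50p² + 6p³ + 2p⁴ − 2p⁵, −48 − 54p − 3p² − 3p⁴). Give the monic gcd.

By polynomial division,
  −2p⁵ + 2p⁴ + 6p³ − 50p² + 44p + 96 = ((2/3)p − 2/3)(−3p⁴ − 3p² − 54p − 48) + (8p³ − 16p² + 40p + 64)
  −3p⁴ − 3p² − 54p − 48 = (−(3/8)p − 3/4)(8p³ − 16p² + 40p + 64) + (0)
Last nonzero remainder: 8p³ − 16p² + 40p + 64. Dividing through by 8 gives the monic gcd p³ − 2p² + 5p + 8.

8 + 5p − 2p² + p³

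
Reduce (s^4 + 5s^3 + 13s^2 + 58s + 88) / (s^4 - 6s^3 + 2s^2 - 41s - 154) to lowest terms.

(s + 4)/(s - 7)

Euclidean algorithm in ℚ[s]:
  s^4 + 5s^3 + 13s^2 + 58s + 88 = (s^4 - 6s^3 + 2s^2 - 41s - 154) + (11s^3 + 11s^2 + 99s + 242)
  s^4 - 6s^3 + 2s^2 - 41s - 154 = ((1/11)s - 7/11)(11s^3 + 11s^2 + 99s + 242) + (0)
Last nonzero remainder: 11s^3 + 11s^2 + 99s + 242. Dividing through by 11 gives the monic gcd s^3 + s^2 + 9s + 22.
Cancel s^3 + s^2 + 9s + 22 from numerator and denominator to get the reduced form.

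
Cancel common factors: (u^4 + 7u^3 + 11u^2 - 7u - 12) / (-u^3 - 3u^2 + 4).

Apply the Euclidean algorithm:
  u^4 + 7u^3 + 11u^2 - 7u - 12 = (-u - 4)(-u^3 - 3u^2 + 4) + (-u^2 - 3u + 4)
  -u^3 - 3u^2 + 4 = (u)(-u^2 - 3u + 4) + (-4u + 4)
  -u^2 - 3u + 4 = ((1/4)u + 1)(-4u + 4) + (0)
Last nonzero remainder: -4u + 4. Dividing through by -4 gives the monic gcd u - 1.
Cancel u - 1 from numerator and denominator to get the reduced form.

(-u^3 - 8u^2 - 19u - 12)/(u^2 + 4u + 4)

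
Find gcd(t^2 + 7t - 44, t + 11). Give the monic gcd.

t + 11

Repeated division with remainder:
  t^2 + 7t - 44 = (t - 4)(t + 11) + (0)
The last nonzero remainder t + 11 is already monic.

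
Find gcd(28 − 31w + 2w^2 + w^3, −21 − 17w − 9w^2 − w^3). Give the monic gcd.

Repeated division with remainder:
  w^3 + 2w^2 − 31w + 28 = (−1)(−w^3 − 9w^2 − 17w − 21) + (−7w^2 − 48w + 7)
  −w^3 − 9w^2 − 17w − 21 = ((1/7)w + 15/49)(−7w^2 − 48w + 7) + (−(162/49)w − 162/7)
  −7w^2 − 48w + 7 = ((343/162)w − 49/162)(−(162/49)w − 162/7) + (0)
Last nonzero remainder: −(162/49)w − 162/7. Dividing through by −162/49 gives the monic gcd w + 7.

7 + w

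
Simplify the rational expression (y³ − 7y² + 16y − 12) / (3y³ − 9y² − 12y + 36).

Euclidean algorithm in ℚ[y]:
  y³ − 7y² + 16y − 12 = (1/3)(3y³ − 9y² − 12y + 36) + (−4y² + 20y − 24)
  3y³ − 9y² − 12y + 36 = (−(3/4)y − 3/2)(−4y² + 20y − 24) + (0)
Last nonzero remainder: −4y² + 20y − 24. Dividing through by −4 gives the monic gcd y² − 5y + 6.
Cancel y² − 5y + 6 from numerator and denominator to get the reduced form.

(y − 2)/(3y + 6)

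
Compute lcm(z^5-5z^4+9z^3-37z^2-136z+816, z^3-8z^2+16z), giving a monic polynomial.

z^6-5z^5+9z^4-37z^3-136z^2+816z

Apply the Euclidean algorithm:
  z^5-5z^4+9z^3-37z^2-136z+816 = (z^2+3z+17)(z^3-8z^2+16z) + (51z^2-408z+816)
  z^3-8z^2+16z = ((1/51)z)(51z^2-408z+816) + (0)
Last nonzero remainder: 51z^2-408z+816. Dividing through by 51 gives the monic gcd z^2-8z+16.
Then lcm(f, g) = f·g / gcd(f, g); expanding and making the result monic gives the answer.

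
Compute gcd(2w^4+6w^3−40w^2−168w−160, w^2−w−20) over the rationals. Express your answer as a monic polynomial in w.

Euclidean algorithm in ℚ[w]:
  2w^4+6w^3−40w^2−168w−160 = (2w^2+8w+8)(w^2−w−20) + (0)
The last nonzero remainder w^2−w−20 is already monic.

w^2−w−20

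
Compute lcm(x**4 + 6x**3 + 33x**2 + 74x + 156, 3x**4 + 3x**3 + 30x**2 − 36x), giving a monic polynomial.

x**6 + 5x**5 + 27x**4 + 41x**3 + 82x**2 − 156x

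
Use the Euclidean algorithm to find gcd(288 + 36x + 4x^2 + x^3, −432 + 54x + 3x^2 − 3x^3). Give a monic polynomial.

Repeated division with remainder:
  x^3 + 4x^2 + 36x + 288 = (−1/3)(−3x^3 + 3x^2 + 54x − 432) + (5x^2 + 54x + 144)
  −3x^3 + 3x^2 + 54x − 432 = (−(3/5)x + 177/25)(5x^2 + 54x + 144) + (−(6048/25)x − 36288/25)
  5x^2 + 54x + 144 = (−(125/6048)x − 25/252)(−(6048/25)x − 36288/25) + (0)
Last nonzero remainder: −(6048/25)x − 36288/25. Dividing through by −6048/25 gives the monic gcd x + 6.

6 + x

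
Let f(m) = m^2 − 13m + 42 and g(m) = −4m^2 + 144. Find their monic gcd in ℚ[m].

m − 6

Apply the Euclidean algorithm:
  m^2 − 13m + 42 = (−1/4)(−4m^2 + 144) + (−13m + 78)
  −4m^2 + 144 = ((4/13)m + 24/13)(−13m + 78) + (0)
Last nonzero remainder: −13m + 78. Dividing through by −13 gives the monic gcd m − 6.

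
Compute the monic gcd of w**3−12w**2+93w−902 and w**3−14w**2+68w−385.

By polynomial division,
  w**3−12w**2+93w−902 = (w**3−14w**2+68w−385) + (2w**2+25w−517)
  w**3−14w**2+68w−385 = ((1/2)w−53/4)(2w**2+25w−517) + ((2631/4)w−28941/4)
  2w**2+25w−517 = ((8/2631)w+188/2631)((2631/4)w−28941/4) + (0)
Last nonzero remainder: (2631/4)w−28941/4. Dividing through by 2631/4 gives the monic gcd w−11.

w−11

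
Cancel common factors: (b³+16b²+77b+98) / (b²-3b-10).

(b²+14b+49)/(b-5)

By polynomial division,
  b³+16b²+77b+98 = (b+19)(b²-3b-10) + (144b+288)
  b²-3b-10 = ((1/144)b-5/144)(144b+288) + (0)
Last nonzero remainder: 144b+288. Dividing through by 144 gives the monic gcd b+2.
Cancel b+2 from numerator and denominator to get the reduced form.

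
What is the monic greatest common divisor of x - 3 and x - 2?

1

Euclidean algorithm in ℚ[x]:
  x - 3 = (x - 2) + (-1)
  x - 2 = (-x + 2)(-1) + (0)
The last nonzero remainder is the constant -1, so the polynomials are coprime and gcd = 1.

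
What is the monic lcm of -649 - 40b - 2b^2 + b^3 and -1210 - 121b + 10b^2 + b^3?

-71390 - 18029b - 1709b^2 + 28b^3 + 19b^4 + b^5

Euclidean algorithm in ℚ[b]:
  b^3 - 2b^2 - 40b - 649 = (b^3 + 10b^2 - 121b - 1210) + (-12b^2 + 81b + 561)
  b^3 + 10b^2 - 121b - 1210 = (-(1/12)b - 67/48)(-12b^2 + 81b + 561) + ((621/16)b - 6831/16)
  -12b^2 + 81b + 561 = (-(64/207)b - 272/207)((621/16)b - 6831/16) + (0)
Last nonzero remainder: (621/16)b - 6831/16. Dividing through by 621/16 gives the monic gcd b - 11.
Then lcm(f, g) = f·g / gcd(f, g); expanding and making the result monic gives the answer.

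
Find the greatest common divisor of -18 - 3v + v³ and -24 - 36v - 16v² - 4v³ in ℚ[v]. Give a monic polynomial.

6 + 3v + v²

Euclidean algorithm in ℚ[v]:
  v³ - 3v - 18 = (-1/4)(-4v³ - 16v² - 36v - 24) + (-4v² - 12v - 24)
  -4v³ - 16v² - 36v - 24 = (v + 1)(-4v² - 12v - 24) + (0)
Last nonzero remainder: -4v² - 12v - 24. Dividing through by -4 gives the monic gcd v² + 3v + 6.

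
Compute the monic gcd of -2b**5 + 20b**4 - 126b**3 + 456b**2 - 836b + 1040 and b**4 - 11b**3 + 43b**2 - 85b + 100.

b**3 - 6b**2 + 13b - 20

Apply the Euclidean algorithm:
  -2b**5 + 20b**4 - 126b**3 + 456b**2 - 836b + 1040 = (-2b - 2)(b**4 - 11b**3 + 43b**2 - 85b + 100) + (-62b**3 + 372b**2 - 806b + 1240)
  b**4 - 11b**3 + 43b**2 - 85b + 100 = (-(1/62)b + 5/62)(-62b**3 + 372b**2 - 806b + 1240) + (0)
Last nonzero remainder: -62b**3 + 372b**2 - 806b + 1240. Dividing through by -62 gives the monic gcd b**3 - 6b**2 + 13b - 20.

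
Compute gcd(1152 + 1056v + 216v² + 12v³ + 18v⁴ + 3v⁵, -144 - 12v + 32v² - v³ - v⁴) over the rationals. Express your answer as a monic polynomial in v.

12 + 8v + v²

Apply the Euclidean algorithm:
  3v⁵ + 18v⁴ + 12v³ + 216v² + 1056v + 1152 = (-3v - 15)(-v⁴ - v³ + 32v² - 12v - 144) + (93v³ + 660v² + 444v - 1008)
  -v⁴ - v³ + 32v² - 12v - 144 = (-(1/93)v + 63/961)(93v³ + 660v² + 444v - 1008) + (-(6240/961)v² - (49920/961)v - 74880/961)
  93v³ + 660v² + 444v - 1008 = (-(29791/2080)v + 6727/520)(-(6240/961)v² - (49920/961)v - 74880/961) + (0)
Last nonzero remainder: -(6240/961)v² - (49920/961)v - 74880/961. Dividing through by -6240/961 gives the monic gcd v² + 8v + 12.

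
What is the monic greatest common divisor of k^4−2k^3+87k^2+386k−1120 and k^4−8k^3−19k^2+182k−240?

By polynomial division,
  k^4−2k^3+87k^2+386k−1120 = (k^4−8k^3−19k^2+182k−240) + (6k^3+106k^2+204k−880)
  k^4−8k^3−19k^2+182k−240 = ((1/6)k−77/18)(6k^3+106k^2+204k−880) + ((3604/9)k^2+(3604/3)k−36040/9)
  6k^3+106k^2+204k−880 = ((27/1802)k+198/901)((3604/9)k^2+(3604/3)k−36040/9) + (0)
Last nonzero remainder: (3604/9)k^2+(3604/3)k−36040/9. Dividing through by 3604/9 gives the monic gcd k^2+3k−10.

k^2+3k−10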